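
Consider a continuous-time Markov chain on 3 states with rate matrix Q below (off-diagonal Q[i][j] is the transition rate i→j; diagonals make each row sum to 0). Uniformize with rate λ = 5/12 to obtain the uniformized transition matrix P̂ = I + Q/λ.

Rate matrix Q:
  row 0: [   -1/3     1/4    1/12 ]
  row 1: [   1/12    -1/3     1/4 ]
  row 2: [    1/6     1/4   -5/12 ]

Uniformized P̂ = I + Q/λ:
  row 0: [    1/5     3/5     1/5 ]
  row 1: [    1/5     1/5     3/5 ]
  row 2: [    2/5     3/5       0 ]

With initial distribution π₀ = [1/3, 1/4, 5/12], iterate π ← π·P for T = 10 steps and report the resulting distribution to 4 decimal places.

t=0: π = [0.3333, 0.2500, 0.4167]
t=1: π = [0.2833, 0.5000, 0.2167]
t=2: π = [0.2433, 0.4000, 0.3567]
t=3: π = [0.2713, 0.4400, 0.2887]
t=4: π = [0.2577, 0.4240, 0.3183]
t=5: π = [0.2637, 0.4304, 0.3059]
t=6: π = [0.2612, 0.4278, 0.3110]
t=7: π = [0.2622, 0.4289, 0.3089]
t=8: π = [0.2618, 0.4285, 0.3098]
t=9: π = [0.2620, 0.4286, 0.3094]
t=10: π = [0.2619, 0.4286, 0.3096]

π = [0.2619, 0.4286, 0.3096]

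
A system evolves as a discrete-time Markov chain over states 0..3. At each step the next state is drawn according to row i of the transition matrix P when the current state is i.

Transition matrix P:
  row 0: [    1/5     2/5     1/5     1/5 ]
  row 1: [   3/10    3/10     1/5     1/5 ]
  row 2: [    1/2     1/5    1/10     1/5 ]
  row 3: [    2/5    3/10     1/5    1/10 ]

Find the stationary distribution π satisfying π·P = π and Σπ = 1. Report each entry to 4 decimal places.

Balance equations π_j = Σ_i π_i·P[i][j]:
  π_0 = 1/5·π_0 + 3/10·π_1 + 1/2·π_2 + 2/5·π_3
  π_1 = 2/5·π_0 + 3/10·π_1 + 1/5·π_2 + 3/10·π_3
  π_2 = 1/5·π_0 + 1/5·π_1 + 1/10·π_2 + 1/5·π_3
  normalize: π_0 + π_1 + π_2 + π_3 = 1
Solving the linear system gives exactly π = [39/121, 38/121, 2/11, 2/11].

π = [0.3223, 0.3140, 0.1818, 0.1818]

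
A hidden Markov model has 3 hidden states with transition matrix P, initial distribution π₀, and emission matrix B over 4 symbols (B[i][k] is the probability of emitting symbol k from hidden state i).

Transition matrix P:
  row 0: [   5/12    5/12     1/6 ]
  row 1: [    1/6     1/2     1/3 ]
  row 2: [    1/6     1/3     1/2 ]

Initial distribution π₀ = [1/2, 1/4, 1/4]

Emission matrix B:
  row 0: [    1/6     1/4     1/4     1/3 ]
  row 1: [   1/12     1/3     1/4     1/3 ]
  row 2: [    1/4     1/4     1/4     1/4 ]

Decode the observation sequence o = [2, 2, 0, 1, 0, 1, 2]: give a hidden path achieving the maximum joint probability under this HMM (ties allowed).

path = [0, 1, 2, 2, 2, 2, 2]

t=0: δ = [1.250e-01, 6.250e-02, 6.250e-02]  (obs o_0=2)
t=1: δ = [1.302e-02, 1.302e-02, 7.812e-03]  ψ = [0, 0, 2]  (obs o_1=2)
t=2: δ = [9.042e-04, 5.425e-04, 1.085e-03]  ψ = [0, 1, 1]  (obs o_2=0)
t=3: δ = [9.419e-05, 1.256e-04, 1.356e-04]  ψ = [0, 0, 2]  (obs o_3=1)
t=4: δ = [6.541e-06, 5.233e-06, 1.695e-05]  ψ = [0, 1, 2]  (obs o_4=0)
t=5: δ = [7.064e-07, 1.884e-06, 2.119e-06]  ψ = [2, 2, 2]  (obs o_5=1)
t=6: δ = [8.830e-08, 2.355e-07, 2.649e-07]  ψ = [2, 1, 2]  (obs o_6=2)
backtrack: best end state = 2; path = [0, 1, 2, 2, 2, 2, 2]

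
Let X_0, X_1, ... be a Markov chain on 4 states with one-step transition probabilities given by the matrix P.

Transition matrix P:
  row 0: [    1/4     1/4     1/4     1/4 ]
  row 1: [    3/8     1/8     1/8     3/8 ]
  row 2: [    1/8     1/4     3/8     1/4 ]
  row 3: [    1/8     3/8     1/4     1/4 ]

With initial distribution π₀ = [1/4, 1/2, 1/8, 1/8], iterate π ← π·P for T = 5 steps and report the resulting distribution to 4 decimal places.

π = [0.2154, 0.2534, 0.2495, 0.2817]

t=0: π = [0.2500, 0.5000, 0.1250, 0.1250]
t=1: π = [0.2813, 0.2031, 0.2031, 0.3125]
t=2: π = [0.2109, 0.2637, 0.2500, 0.2754]
t=3: π = [0.2173, 0.2515, 0.2483, 0.2830]
t=4: π = [0.2150, 0.2539, 0.2496, 0.2814]
t=5: π = [0.2154, 0.2534, 0.2495, 0.2817]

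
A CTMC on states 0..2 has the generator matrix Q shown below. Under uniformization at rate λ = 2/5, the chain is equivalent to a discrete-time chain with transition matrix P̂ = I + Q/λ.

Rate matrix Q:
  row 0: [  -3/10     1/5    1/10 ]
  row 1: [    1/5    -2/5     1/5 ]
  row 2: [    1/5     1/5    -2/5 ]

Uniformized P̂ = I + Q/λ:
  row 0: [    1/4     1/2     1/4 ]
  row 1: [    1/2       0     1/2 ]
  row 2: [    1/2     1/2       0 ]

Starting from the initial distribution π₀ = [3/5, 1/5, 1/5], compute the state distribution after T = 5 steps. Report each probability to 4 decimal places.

t=0: π = [0.6000, 0.2000, 0.2000]
t=1: π = [0.3500, 0.4000, 0.2500]
t=2: π = [0.4125, 0.3000, 0.2875]
t=3: π = [0.3969, 0.3500, 0.2531]
t=4: π = [0.4008, 0.3250, 0.2742]
t=5: π = [0.3998, 0.3375, 0.2627]

π = [0.3998, 0.3375, 0.2627]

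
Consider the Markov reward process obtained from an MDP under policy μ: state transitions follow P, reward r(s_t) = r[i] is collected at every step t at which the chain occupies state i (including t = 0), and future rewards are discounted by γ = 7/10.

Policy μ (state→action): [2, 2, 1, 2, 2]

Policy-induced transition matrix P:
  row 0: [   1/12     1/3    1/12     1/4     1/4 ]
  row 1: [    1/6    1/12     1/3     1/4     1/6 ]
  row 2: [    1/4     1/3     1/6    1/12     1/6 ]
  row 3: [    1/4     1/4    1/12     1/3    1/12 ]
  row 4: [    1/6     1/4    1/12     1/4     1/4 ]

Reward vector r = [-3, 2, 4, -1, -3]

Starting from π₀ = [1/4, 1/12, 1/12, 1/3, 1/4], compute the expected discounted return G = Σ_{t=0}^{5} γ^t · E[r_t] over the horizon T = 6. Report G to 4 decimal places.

G = -1.8809

t=0: π = [0.2500, 0.0833, 0.0833, 0.3333, 0.2500], E[r] = -1.3333, γ^t·E[r] = -1.333333, running G = -1.333333
t=1: π = [0.1806, 0.2639, 0.1111, 0.2639, 0.1806], E[r] = -0.3750, γ^t·E[r] = -0.262500, running G = -1.595833
t=2: π = [0.1829, 0.2303, 0.1586, 0.2535, 0.1748], E[r] = -0.2315, γ^t·E[r] = -0.113426, running G = -1.709259
t=3: π = [0.1858, 0.2401, 0.1541, 0.2447, 0.1753], E[r] = -0.2314, γ^t·E[r] = -0.079365, running G = -1.788624
t=4: π = [0.1844, 0.2383, 0.1562, 0.2447, 0.1764], E[r] = -0.2257, γ^t·E[r] = -0.054183, running G = -1.842808
t=5: π = [0.1847, 0.2387, 0.1559, 0.2444, 0.1763], E[r] = -0.2265, γ^t·E[r] = -0.038061, running G = -1.880868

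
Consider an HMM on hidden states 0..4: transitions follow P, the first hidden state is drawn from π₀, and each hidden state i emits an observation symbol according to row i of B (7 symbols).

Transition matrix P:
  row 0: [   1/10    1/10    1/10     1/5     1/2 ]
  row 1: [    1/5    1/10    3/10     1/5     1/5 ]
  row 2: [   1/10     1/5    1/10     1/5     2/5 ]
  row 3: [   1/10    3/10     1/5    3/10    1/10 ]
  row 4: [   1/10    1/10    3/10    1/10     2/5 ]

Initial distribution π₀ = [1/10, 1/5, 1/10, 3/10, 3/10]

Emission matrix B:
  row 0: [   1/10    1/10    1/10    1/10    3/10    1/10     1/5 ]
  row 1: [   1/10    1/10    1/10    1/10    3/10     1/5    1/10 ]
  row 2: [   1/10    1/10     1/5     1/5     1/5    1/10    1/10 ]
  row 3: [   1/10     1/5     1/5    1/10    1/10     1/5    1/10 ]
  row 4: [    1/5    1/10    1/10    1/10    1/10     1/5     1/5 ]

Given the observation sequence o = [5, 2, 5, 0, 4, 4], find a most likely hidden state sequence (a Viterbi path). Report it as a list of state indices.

t=0: δ = [1.000e-02, 4.000e-02, 1.000e-02, 6.000e-02, 6.000e-02]  (obs o_0=5)
t=1: δ = [8.000e-04, 1.800e-03, 3.600e-03, 3.600e-03, 2.400e-03]  ψ = [1, 3, 4, 3, 4]  (obs o_1=2)
t=2: δ = [3.600e-05, 2.160e-04, 7.200e-05, 2.160e-04, 2.880e-04]  ψ = [1, 3, 3, 3, 2]  (obs o_2=5)
t=3: δ = [4.320e-06, 6.480e-06, 8.640e-06, 6.480e-06, 2.304e-05]  ψ = [1, 3, 4, 3, 4]  (obs o_3=0)
t=4: δ = [6.912e-07, 6.912e-07, 1.382e-06, 2.304e-07, 9.216e-07]  ψ = [4, 4, 4, 4, 4]  (obs o_4=4)
t=5: δ = [4.147e-08, 8.294e-08, 5.530e-08, 2.765e-08, 5.530e-08]  ψ = [1, 2, 4, 2, 2]  (obs o_5=4)
backtrack: best end state = 1; path = [4, 2, 4, 4, 2, 1]

path = [4, 2, 4, 4, 2, 1]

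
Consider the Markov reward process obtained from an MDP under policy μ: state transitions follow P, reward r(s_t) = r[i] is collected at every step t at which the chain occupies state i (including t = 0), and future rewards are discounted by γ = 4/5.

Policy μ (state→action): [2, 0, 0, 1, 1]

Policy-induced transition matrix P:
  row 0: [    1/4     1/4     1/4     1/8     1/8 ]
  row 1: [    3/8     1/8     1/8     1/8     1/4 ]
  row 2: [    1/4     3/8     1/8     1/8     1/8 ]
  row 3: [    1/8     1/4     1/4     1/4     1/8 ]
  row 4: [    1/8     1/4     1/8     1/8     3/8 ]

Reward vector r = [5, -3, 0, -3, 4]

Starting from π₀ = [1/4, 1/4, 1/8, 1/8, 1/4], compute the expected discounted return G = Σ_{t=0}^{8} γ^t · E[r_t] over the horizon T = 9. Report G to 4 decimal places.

G = 4.0292

t=0: π = [0.2500, 0.2500, 0.1250, 0.1250, 0.2500], E[r] = 1.1250, γ^t·E[r] = 1.125000, running G = 1.125000
t=1: π = [0.2344, 0.2344, 0.1719, 0.1406, 0.2188], E[r] = 0.9219, γ^t·E[r] = 0.737500, running G = 1.862500
t=2: π = [0.2344, 0.2422, 0.1719, 0.1426, 0.2090], E[r] = 0.8535, γ^t·E[r] = 0.546250, running G = 2.408750
t=3: π = [0.2363, 0.2412, 0.1721, 0.1428, 0.2075], E[r] = 0.8596, γ^t·E[r] = 0.440125, running G = 2.848875
t=4: π = [0.2364, 0.2414, 0.1724, 0.1429, 0.2070], E[r] = 0.8573, γ^t·E[r] = 0.351138, running G = 3.200013
t=5: π = [0.2364, 0.2414, 0.1724, 0.1429, 0.2069], E[r] = 0.8572, γ^t·E[r] = 0.280881, running G = 3.480894
t=6: π = [0.2364, 0.2414, 0.1724, 0.1429, 0.2069], E[r] = 0.8572, γ^t·E[r] = 0.224699, running G = 3.705593
t=7: π = [0.2365, 0.2414, 0.1724, 0.1429, 0.2069], E[r] = 0.8571, γ^t·E[r] = 0.179756, running G = 3.885349
t=8: π = [0.2365, 0.2414, 0.1724, 0.1429, 0.2069], E[r] = 0.8571, γ^t·E[r] = 0.143805, running G = 4.029154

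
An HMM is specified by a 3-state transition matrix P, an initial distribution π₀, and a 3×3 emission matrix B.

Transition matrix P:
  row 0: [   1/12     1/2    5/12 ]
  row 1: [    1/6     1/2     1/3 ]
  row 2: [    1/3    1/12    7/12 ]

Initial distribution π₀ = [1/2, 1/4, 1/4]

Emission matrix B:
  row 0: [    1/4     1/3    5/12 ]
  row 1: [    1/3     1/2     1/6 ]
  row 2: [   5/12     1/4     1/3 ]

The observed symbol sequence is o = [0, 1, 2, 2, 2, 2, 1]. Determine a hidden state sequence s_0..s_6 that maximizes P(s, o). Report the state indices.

path = [0, 1, 2, 2, 2, 0, 1]

t=0: δ = [1.250e-01, 8.333e-02, 1.042e-01]  (obs o_0=0)
t=1: δ = [1.157e-02, 3.125e-02, 1.519e-02]  ψ = [2, 0, 2]  (obs o_1=1)
t=2: δ = [2.170e-03, 2.604e-03, 3.472e-03]  ψ = [1, 1, 1]  (obs o_2=2)
t=3: δ = [4.823e-04, 2.170e-04, 6.752e-04]  ψ = [2, 1, 2]  (obs o_3=2)
t=4: δ = [9.377e-05, 4.019e-05, 1.313e-04]  ψ = [2, 0, 2]  (obs o_4=2)
t=5: δ = [1.823e-05, 7.814e-06, 2.553e-05]  ψ = [2, 0, 2]  (obs o_5=2)
t=6: δ = [2.836e-06, 4.558e-06, 3.723e-06]  ψ = [2, 0, 2]  (obs o_6=1)
backtrack: best end state = 1; path = [0, 1, 2, 2, 2, 0, 1]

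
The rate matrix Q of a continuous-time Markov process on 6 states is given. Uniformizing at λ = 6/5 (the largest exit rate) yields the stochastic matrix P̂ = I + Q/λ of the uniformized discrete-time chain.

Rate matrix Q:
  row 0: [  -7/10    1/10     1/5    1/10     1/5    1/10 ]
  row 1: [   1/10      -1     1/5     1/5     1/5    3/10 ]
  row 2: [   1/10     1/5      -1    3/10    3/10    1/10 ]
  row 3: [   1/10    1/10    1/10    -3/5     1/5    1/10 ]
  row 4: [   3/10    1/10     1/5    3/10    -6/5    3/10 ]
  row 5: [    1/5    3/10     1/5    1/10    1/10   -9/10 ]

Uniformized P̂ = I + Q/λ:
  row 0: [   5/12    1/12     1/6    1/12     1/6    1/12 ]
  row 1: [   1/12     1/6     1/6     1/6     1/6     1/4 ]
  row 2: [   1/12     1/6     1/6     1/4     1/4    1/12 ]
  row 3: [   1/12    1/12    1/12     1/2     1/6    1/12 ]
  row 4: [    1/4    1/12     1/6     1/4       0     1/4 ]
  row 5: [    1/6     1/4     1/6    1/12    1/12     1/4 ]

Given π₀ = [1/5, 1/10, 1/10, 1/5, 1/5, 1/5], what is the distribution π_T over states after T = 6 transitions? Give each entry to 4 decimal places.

π = [0.1800, 0.1324, 0.1464, 0.2440, 0.1422, 0.1549]

t=0: π = [0.2000, 0.1000, 0.1000, 0.2000, 0.2000, 0.2000]
t=1: π = [0.2000, 0.1333, 0.1500, 0.2250, 0.1250, 0.1667]
t=2: π = [0.1847, 0.1347, 0.1479, 0.2340, 0.1444, 0.1542]
t=3: π = [0.1818, 0.1326, 0.1472, 0.2408, 0.1421, 0.1556]
t=4: π = [0.1806, 0.1326, 0.1466, 0.2429, 0.1423, 0.1550]
t=5: π = [0.1802, 0.1324, 0.1464, 0.2437, 0.1422, 0.1550]
t=6: π = [0.1800, 0.1324, 0.1464, 0.2440, 0.1422, 0.1549]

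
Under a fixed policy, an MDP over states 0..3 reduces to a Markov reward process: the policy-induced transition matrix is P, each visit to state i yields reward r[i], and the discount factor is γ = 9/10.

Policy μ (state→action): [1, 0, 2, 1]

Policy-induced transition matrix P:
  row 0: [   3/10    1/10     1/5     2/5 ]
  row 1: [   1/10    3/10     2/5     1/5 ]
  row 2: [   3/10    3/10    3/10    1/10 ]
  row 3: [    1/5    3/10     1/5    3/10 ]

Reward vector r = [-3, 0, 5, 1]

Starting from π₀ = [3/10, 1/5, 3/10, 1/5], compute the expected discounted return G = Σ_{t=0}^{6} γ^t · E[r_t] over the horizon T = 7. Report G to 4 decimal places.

G = 4.7595

t=0: π = [0.3000, 0.2000, 0.3000, 0.2000], E[r] = 0.8000, γ^t·E[r] = 0.800000, running G = 0.800000
t=1: π = [0.2400, 0.2400, 0.2700, 0.2500], E[r] = 0.8800, γ^t·E[r] = 0.792000, running G = 1.592000
t=2: π = [0.2270, 0.2520, 0.2750, 0.2460], E[r] = 0.9400, γ^t·E[r] = 0.761400, running G = 2.353400
t=3: π = [0.2250, 0.2546, 0.2779, 0.2425], E[r] = 0.9570, γ^t·E[r] = 0.697653, running G = 3.051053
t=4: π = [0.2248, 0.2550, 0.2787, 0.2415], E[r] = 0.9605, γ^t·E[r] = 0.630197, running G = 3.681250
t=5: π = [0.2249, 0.2550, 0.2789, 0.2412], E[r] = 0.9610, γ^t·E[r] = 0.567481, running G = 4.248731
t=6: π = [0.2249, 0.2550, 0.2789, 0.2412], E[r] = 0.9611, γ^t·E[r] = 0.510752, running G = 4.759483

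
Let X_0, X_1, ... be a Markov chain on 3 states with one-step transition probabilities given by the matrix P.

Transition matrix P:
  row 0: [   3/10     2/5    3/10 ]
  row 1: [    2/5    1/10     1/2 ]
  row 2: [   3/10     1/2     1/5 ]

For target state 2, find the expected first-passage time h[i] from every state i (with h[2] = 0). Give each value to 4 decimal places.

h = [2.7660, 2.3404, 0.0000]

First-step conditioning: h[2] = 0; for i ≠ 2, h[i] = 1 + Σ_k P[i][k]·h[k].
  h[0] = 1 + 3/10·h[0] + 2/5·h[1]
  h[1] = 1 + 2/5·h[0] + 1/10·h[1]
Solving the 2×2 linear system over states ≠ 2 gives exactly h = [130/47, 110/47, 0] (h[2] = 0 is the target).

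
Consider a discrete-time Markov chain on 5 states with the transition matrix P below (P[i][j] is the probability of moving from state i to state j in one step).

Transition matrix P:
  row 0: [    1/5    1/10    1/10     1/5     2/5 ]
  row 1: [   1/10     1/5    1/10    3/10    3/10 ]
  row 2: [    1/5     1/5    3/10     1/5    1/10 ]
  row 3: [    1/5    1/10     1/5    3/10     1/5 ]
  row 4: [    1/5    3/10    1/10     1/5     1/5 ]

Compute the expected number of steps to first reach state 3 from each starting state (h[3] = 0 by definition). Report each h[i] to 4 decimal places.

First-step conditioning: h[3] = 0; for i ≠ 3, h[i] = 1 + Σ_k P[i][k]·h[k].
  h[0] = 1 + 1/5·h[0] + 1/10·h[1] + 1/10·h[2] + 2/5·h[4]
  h[1] = 1 + 1/10·h[0] + 1/5·h[1] + 1/10·h[2] + 3/10·h[4]
  h[2] = 1 + 1/5·h[0] + 1/5·h[1] + 3/10·h[2] + 1/10·h[4]
  h[4] = 1 + 1/5·h[0] + 3/10·h[1] + 1/10·h[2] + 1/5·h[4]
Solving the 4×4 linear system over states ≠ 3 gives exactly h = [4400/963, 3920/963, 4370/963, 0, 480/107] (h[3] = 0 is the target).

h = [4.5691, 4.0706, 4.5379, 0.0000, 4.4860]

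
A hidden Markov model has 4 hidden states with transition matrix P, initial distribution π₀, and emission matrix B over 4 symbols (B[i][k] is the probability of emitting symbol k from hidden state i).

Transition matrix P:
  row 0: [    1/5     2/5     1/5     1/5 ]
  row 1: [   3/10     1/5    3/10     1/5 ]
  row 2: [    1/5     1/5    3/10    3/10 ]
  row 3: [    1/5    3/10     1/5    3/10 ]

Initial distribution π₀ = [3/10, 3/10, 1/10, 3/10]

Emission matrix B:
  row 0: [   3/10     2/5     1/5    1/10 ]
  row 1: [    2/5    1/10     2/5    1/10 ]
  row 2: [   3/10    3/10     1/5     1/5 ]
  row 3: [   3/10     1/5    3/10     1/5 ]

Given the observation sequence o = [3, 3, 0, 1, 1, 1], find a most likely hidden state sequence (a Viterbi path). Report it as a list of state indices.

t=0: δ = [3.000e-02, 3.000e-02, 2.000e-02, 6.000e-02]  (obs o_0=3)
t=1: δ = [1.200e-03, 1.800e-03, 2.400e-03, 3.600e-03]  ψ = [3, 3, 3, 3]  (obs o_1=3)
t=2: δ = [2.160e-04, 4.320e-04, 2.160e-04, 3.240e-04]  ψ = [3, 3, 2, 3]  (obs o_2=0)
t=3: δ = [5.184e-05, 9.720e-06, 3.888e-05, 1.944e-05]  ψ = [1, 3, 1, 3]  (obs o_3=1)
t=4: δ = [4.147e-06, 2.074e-06, 3.499e-06, 2.333e-06]  ψ = [0, 0, 2, 2]  (obs o_4=1)
t=5: δ = [3.318e-07, 1.659e-07, 3.149e-07, 2.100e-07]  ψ = [0, 0, 2, 2]  (obs o_5=1)
backtrack: best end state = 0; path = [3, 3, 1, 0, 0, 0]

path = [3, 3, 1, 0, 0, 0]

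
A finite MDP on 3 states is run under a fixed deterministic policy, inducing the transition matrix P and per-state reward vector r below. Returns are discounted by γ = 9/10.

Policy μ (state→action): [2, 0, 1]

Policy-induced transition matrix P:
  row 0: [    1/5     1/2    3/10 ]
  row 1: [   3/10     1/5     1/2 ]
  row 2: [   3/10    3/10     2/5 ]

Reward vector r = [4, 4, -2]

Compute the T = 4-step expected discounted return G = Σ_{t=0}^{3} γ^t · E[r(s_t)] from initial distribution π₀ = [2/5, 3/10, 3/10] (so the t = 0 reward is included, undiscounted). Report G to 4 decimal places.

t=0: π = [0.4000, 0.3000, 0.3000], E[r] = 2.2000, γ^t·E[r] = 2.200000, running G = 2.200000
t=1: π = [0.2600, 0.3500, 0.3900], E[r] = 1.6600, γ^t·E[r] = 1.494000, running G = 3.694000
t=2: π = [0.2740, 0.3170, 0.4090], E[r] = 1.5460, γ^t·E[r] = 1.252260, running G = 4.946260
t=3: π = [0.2726, 0.3231, 0.4043], E[r] = 1.5742, γ^t·E[r] = 1.147592, running G = 6.093852

G = 6.0939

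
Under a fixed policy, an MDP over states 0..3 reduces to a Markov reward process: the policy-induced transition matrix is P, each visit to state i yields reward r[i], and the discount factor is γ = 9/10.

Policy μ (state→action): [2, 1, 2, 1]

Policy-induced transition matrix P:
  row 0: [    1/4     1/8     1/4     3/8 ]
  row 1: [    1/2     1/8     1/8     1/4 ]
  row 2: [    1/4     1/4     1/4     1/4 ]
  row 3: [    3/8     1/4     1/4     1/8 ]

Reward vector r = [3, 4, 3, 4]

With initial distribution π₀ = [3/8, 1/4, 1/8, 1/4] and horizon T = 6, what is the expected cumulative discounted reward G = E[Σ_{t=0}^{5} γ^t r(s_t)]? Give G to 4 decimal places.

G = 16.1892

t=0: π = [0.3750, 0.2500, 0.1250, 0.2500], E[r] = 3.5000, γ^t·E[r] = 3.500000, running G = 3.500000
t=1: π = [0.3438, 0.1719, 0.2188, 0.2656], E[r] = 3.4375, γ^t·E[r] = 3.093750, running G = 6.593750
t=2: π = [0.3262, 0.1855, 0.2285, 0.2598], E[r] = 3.4453, γ^t·E[r] = 2.790703, running G = 9.384453
t=3: π = [0.3289, 0.1860, 0.2268, 0.2583], E[r] = 3.4443, γ^t·E[r] = 2.510921, running G = 11.895374
t=4: π = [0.3288, 0.1856, 0.2267, 0.2588], E[r] = 3.4445, γ^t·E[r] = 2.259909, running G = 14.155283
t=5: π = [0.3288, 0.1857, 0.2268, 0.2587], E[r] = 3.4444, γ^t·E[r] = 2.033909, running G = 16.189192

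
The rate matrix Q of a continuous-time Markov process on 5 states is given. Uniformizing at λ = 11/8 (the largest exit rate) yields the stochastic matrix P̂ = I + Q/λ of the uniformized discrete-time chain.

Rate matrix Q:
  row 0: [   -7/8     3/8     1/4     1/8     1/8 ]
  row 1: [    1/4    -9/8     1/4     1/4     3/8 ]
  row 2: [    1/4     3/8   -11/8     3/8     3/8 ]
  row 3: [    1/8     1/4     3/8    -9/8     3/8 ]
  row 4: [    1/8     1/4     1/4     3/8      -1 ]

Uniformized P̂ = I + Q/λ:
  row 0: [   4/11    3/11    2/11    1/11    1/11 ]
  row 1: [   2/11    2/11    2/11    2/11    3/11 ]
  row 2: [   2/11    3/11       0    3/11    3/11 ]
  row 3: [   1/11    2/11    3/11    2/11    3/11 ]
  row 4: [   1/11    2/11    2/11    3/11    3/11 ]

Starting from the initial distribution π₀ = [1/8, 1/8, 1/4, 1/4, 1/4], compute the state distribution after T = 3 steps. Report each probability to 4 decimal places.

t=0: π = [0.1250, 0.1250, 0.2500, 0.2500, 0.2500]
t=1: π = [0.1591, 0.2159, 0.1591, 0.2159, 0.2500]
t=2: π = [0.1684, 0.2107, 0.1725, 0.2045, 0.2438]
t=3: π = [0.1717, 0.2128, 0.1690, 0.2044, 0.2421]

π = [0.1717, 0.2128, 0.1690, 0.2044, 0.2421]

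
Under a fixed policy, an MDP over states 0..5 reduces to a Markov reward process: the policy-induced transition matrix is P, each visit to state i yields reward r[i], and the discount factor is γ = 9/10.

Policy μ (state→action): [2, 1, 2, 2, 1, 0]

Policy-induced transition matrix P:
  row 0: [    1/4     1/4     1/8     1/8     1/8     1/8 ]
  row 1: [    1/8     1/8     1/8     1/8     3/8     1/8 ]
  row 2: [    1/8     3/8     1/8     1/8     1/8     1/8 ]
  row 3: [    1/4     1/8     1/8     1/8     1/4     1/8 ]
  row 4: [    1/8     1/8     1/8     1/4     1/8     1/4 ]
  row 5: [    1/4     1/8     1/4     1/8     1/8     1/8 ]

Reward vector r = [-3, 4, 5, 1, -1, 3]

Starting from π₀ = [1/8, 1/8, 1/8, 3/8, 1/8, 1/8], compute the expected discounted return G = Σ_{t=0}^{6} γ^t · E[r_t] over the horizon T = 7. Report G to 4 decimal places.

G = 6.7315

t=0: π = [0.1250, 0.1250, 0.1250, 0.3750, 0.1250, 0.1250], E[r] = 1.3750, γ^t·E[r] = 1.375000, running G = 1.375000
t=1: π = [0.2031, 0.1719, 0.1406, 0.1406, 0.2031, 0.1406], E[r] = 1.1406, γ^t·E[r] = 1.026563, running G = 2.401563
t=2: π = [0.1855, 0.1855, 0.1426, 0.1504, 0.1855, 0.1504], E[r] = 1.3145, γ^t·E[r] = 1.064707, running G = 3.466270
t=3: π = [0.1858, 0.1838, 0.1438, 0.1482, 0.1902, 0.1482], E[r] = 1.2996, γ^t·E[r] = 0.947380, running G = 4.413649
t=4: π = [0.1853, 0.1842, 0.1435, 0.1488, 0.1895, 0.1488], E[r] = 1.3041, γ^t·E[r] = 0.855625, running G = 5.269274
t=5: π = [0.1854, 0.1840, 0.1436, 0.1487, 0.1896, 0.1487], E[r] = 1.3032, γ^t·E[r] = 0.769520, running G = 6.038794
t=6: π = [0.1853, 0.1841, 0.1436, 0.1487, 0.1896, 0.1487], E[r] = 1.3034, γ^t·E[r] = 0.692683, running G = 6.731476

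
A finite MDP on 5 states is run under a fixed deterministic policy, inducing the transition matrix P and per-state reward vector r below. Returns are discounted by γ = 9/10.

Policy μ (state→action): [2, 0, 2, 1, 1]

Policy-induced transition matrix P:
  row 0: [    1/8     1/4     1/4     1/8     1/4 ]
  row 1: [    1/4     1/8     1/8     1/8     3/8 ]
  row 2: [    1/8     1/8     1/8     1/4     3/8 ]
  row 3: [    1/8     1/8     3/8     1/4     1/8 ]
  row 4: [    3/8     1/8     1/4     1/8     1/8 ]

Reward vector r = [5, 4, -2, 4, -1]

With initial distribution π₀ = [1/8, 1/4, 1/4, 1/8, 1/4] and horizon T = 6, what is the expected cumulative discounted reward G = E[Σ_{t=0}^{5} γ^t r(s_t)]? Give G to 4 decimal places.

t=0: π = [0.1250, 0.2500, 0.2500, 0.1250, 0.2500], E[r] = 1.3750, γ^t·E[r] = 1.375000, running G = 1.375000
t=1: π = [0.2188, 0.1406, 0.2031, 0.1719, 0.2656], E[r] = 1.6719, γ^t·E[r] = 1.504688, running G = 2.879688
t=2: π = [0.2090, 0.1523, 0.2285, 0.1719, 0.2383], E[r] = 1.6465, γ^t·E[r] = 1.333652, running G = 4.213340
t=3: π = [0.2036, 0.1511, 0.2239, 0.1750, 0.2463], E[r] = 1.6287, γ^t·E[r] = 1.187295, running G = 5.400635
t=4: π = [0.2055, 0.1505, 0.2250, 0.1749, 0.2442], E[r] = 1.6344, γ^t·E[r] = 1.072349, running G = 6.472984
t=5: π = [0.2049, 0.1507, 0.2249, 0.1750, 0.2445], E[r] = 1.6326, γ^t·E[r] = 0.964009, running G = 7.436993

G = 7.4370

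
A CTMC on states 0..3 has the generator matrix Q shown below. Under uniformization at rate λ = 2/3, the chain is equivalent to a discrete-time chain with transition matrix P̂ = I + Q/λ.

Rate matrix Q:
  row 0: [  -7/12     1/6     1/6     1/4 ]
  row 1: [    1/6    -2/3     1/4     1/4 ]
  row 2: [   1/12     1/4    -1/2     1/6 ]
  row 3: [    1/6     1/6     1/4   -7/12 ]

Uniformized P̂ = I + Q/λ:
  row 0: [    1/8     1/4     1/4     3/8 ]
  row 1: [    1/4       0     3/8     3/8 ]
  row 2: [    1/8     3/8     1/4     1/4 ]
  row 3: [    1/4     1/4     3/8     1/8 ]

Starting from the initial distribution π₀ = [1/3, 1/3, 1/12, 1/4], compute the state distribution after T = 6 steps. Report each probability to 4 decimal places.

t=0: π = [0.3333, 0.3333, 0.0833, 0.2500]
t=1: π = [0.1979, 0.1771, 0.3229, 0.3021]
t=2: π = [0.1849, 0.2461, 0.3099, 0.2591]
t=3: π = [0.1882, 0.2272, 0.3132, 0.2715]
t=4: π = [0.1873, 0.2323, 0.3123, 0.2680]
t=5: π = [0.1875, 0.2310, 0.3125, 0.2690]
t=6: π = [0.1875, 0.2313, 0.3125, 0.2687]

π = [0.1875, 0.2313, 0.3125, 0.2687]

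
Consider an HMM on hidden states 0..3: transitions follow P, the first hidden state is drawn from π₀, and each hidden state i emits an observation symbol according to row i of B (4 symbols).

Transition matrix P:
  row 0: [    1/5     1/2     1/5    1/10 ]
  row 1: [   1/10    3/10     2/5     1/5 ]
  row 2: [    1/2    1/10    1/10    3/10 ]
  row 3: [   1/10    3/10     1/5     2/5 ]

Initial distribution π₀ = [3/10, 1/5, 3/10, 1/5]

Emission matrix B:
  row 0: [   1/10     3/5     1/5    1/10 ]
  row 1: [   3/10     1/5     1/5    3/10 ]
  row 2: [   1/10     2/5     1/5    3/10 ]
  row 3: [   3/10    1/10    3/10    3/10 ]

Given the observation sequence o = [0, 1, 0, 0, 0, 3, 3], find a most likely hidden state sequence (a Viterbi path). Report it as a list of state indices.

path = [1, 2, 3, 3, 3, 3, 3]

t=0: δ = [3.000e-02, 6.000e-02, 3.000e-02, 6.000e-02]  (obs o_0=0)
t=1: δ = [9.000e-03, 3.600e-03, 9.600e-03, 2.400e-03]  ψ = [2, 1, 1, 3]  (obs o_1=1)
t=2: δ = [4.800e-04, 1.350e-03, 1.800e-04, 8.640e-04]  ψ = [2, 0, 0, 2]  (obs o_2=0)
t=3: δ = [1.350e-05, 1.215e-04, 5.400e-05, 1.037e-04]  ψ = [1, 1, 1, 3]  (obs o_3=0)
t=4: δ = [2.700e-06, 1.093e-05, 4.860e-06, 1.244e-05]  ψ = [2, 1, 1, 3]  (obs o_4=0)
t=5: δ = [2.430e-07, 1.120e-06, 1.312e-06, 1.493e-06]  ψ = [2, 3, 1, 3]  (obs o_5=3)
t=6: δ = [6.561e-08, 1.344e-07, 1.344e-07, 1.792e-07]  ψ = [2, 3, 1, 3]  (obs o_6=3)
backtrack: best end state = 3; path = [1, 2, 3, 3, 3, 3, 3]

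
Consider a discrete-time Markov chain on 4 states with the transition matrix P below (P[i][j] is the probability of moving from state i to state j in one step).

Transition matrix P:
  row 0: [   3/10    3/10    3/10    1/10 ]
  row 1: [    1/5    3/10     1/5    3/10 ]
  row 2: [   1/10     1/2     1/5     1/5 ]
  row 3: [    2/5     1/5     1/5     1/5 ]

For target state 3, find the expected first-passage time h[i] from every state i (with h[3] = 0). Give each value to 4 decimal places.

h = [5.1613, 4.1935, 4.5161, 0.0000]

First-step conditioning: h[3] = 0; for i ≠ 3, h[i] = 1 + Σ_k P[i][k]·h[k].
  h[0] = 1 + 3/10·h[0] + 3/10·h[1] + 3/10·h[2]
  h[1] = 1 + 1/5·h[0] + 3/10·h[1] + 1/5·h[2]
  h[2] = 1 + 1/10·h[0] + 1/2·h[1] + 1/5·h[2]
Solving the 3×3 linear system over states ≠ 3 gives exactly h = [160/31, 130/31, 140/31, 0] (h[3] = 0 is the target).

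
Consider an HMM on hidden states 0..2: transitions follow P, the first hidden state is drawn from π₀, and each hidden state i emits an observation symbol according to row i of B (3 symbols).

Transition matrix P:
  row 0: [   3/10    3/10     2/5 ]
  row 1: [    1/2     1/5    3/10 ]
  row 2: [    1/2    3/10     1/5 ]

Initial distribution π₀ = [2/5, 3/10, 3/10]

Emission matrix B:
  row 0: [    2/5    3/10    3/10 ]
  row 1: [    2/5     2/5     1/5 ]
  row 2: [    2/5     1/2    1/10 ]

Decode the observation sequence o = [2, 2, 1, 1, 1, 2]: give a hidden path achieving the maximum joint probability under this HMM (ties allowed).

path = [0, 0, 2, 0, 2, 0]

t=0: δ = [1.200e-01, 6.000e-02, 3.000e-02]  (obs o_0=2)
t=1: δ = [1.080e-02, 7.200e-03, 4.800e-03]  ψ = [0, 0, 0]  (obs o_1=2)
t=2: δ = [1.080e-03, 1.296e-03, 2.160e-03]  ψ = [1, 0, 0]  (obs o_2=1)
t=3: δ = [3.240e-04, 2.592e-04, 2.160e-04]  ψ = [2, 2, 0]  (obs o_3=1)
t=4: δ = [3.888e-05, 3.888e-05, 6.480e-05]  ψ = [1, 0, 0]  (obs o_4=1)
t=5: δ = [9.720e-06, 3.888e-06, 1.555e-06]  ψ = [2, 2, 0]  (obs o_5=2)
backtrack: best end state = 0; path = [0, 0, 2, 0, 2, 0]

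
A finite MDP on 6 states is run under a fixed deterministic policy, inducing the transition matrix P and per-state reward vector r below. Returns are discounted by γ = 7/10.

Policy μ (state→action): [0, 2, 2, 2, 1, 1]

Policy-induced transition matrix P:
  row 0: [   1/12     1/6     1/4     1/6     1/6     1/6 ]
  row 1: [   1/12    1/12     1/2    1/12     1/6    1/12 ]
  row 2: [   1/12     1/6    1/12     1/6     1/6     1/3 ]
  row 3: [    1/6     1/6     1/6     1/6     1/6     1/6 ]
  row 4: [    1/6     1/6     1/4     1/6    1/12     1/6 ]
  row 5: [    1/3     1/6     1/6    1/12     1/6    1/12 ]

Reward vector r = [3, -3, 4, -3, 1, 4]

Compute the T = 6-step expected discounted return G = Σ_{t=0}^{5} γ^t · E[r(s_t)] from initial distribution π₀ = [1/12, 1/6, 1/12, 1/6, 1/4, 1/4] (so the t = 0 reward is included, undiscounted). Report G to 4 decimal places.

t=0: π = [0.0833, 0.1667, 0.0833, 0.1667, 0.2500, 0.2500], E[r] = 0.8333, γ^t·E[r] = 0.833333, running G = 0.833333
t=1: π = [0.1806, 0.1528, 0.2431, 0.1319, 0.1458, 0.1458], E[r] = 1.3889, γ^t·E[r] = 0.972222, running G = 1.805556
t=2: π = [0.1429, 0.1539, 0.2245, 0.1418, 0.1545, 0.1823], E[r] = 1.3235, γ^t·E[r] = 0.648513, running G = 2.454068
t=3: π = [0.1536, 0.1538, 0.2241, 0.1386, 0.1538, 0.1761], E[r] = 1.3376, γ^t·E[r] = 0.458806, running G = 2.912874
t=4: π = [0.1517, 0.1538, 0.2249, 0.1392, 0.1539, 0.1765], E[r] = 1.3356, γ^t·E[r] = 0.320673, running G = 3.233547
t=5: π = [0.1519, 0.1538, 0.2247, 0.1391, 0.1538, 0.1766], E[r] = 1.3357, γ^t·E[r] = 0.224492, running G = 3.458038

G = 3.4580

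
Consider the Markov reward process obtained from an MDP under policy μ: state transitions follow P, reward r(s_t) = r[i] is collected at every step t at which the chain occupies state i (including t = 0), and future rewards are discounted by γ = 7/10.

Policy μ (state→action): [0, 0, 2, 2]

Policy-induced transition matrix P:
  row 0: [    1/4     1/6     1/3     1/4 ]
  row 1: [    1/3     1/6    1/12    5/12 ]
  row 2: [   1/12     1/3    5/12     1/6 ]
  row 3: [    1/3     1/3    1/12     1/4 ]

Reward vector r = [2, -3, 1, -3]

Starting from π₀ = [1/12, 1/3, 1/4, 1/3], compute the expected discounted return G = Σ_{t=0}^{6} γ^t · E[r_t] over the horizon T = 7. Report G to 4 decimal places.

G = -3.3628

t=0: π = [0.0833, 0.3333, 0.2500, 0.3333], E[r] = -1.5833, γ^t·E[r] = -1.583333, running G = -1.583333
t=1: π = [0.2639, 0.2639, 0.1875, 0.2847], E[r] = -0.9306, γ^t·E[r] = -0.651389, running G = -2.234722
t=2: π = [0.2645, 0.2454, 0.2118, 0.2784], E[r] = -0.8304, γ^t·E[r] = -0.406916, running G = -2.641638
t=3: π = [0.2583, 0.2484, 0.2201, 0.2732], E[r] = -0.8281, γ^t·E[r] = -0.284030, running G = -2.925668
t=4: π = [0.2568, 0.2489, 0.2213, 0.2731], E[r] = -0.8310, γ^t·E[r] = -0.199514, running G = -3.125182
t=5: π = [0.2566, 0.2491, 0.2213, 0.2730], E[r] = -0.8318, γ^t·E[r] = -0.139795, running G = -3.264977
t=6: π = [0.2566, 0.2491, 0.2213, 0.2731], E[r] = -0.8319, γ^t·E[r] = -0.097868, running G = -3.362845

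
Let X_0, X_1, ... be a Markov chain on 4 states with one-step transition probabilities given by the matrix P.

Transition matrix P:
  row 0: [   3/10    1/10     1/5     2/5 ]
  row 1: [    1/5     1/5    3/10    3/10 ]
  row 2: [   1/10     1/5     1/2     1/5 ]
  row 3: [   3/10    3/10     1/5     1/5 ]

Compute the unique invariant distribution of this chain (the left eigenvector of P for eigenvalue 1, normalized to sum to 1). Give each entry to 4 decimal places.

Balance equations π_j = Σ_i π_i·P[i][j]:
  π_0 = 3/10·π_0 + 1/5·π_1 + 1/10·π_2 + 3/10·π_3
  π_1 = 1/10·π_0 + 1/5·π_1 + 1/5·π_2 + 3/10·π_3
  π_2 = 1/5·π_0 + 3/10·π_1 + 1/2·π_2 + 1/5·π_3
  normalize: π_0 + π_1 + π_2 + π_3 = 1
Solving the linear system gives exactly π = [55/254, 26/127, 40/127, 67/254].

π = [0.2165, 0.2047, 0.3150, 0.2638]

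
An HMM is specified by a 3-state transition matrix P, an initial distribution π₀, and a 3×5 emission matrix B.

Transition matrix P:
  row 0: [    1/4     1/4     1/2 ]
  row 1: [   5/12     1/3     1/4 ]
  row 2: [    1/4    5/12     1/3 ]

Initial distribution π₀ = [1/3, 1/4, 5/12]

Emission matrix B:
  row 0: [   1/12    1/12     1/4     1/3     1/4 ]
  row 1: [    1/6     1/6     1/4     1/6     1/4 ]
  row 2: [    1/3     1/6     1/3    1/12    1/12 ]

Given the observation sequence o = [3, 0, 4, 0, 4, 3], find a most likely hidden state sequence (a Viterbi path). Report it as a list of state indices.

t=0: δ = [1.111e-01, 4.167e-02, 3.472e-02]  (obs o_0=3)
t=1: δ = [2.315e-03, 4.630e-03, 1.852e-02]  ψ = [0, 0, 0]  (obs o_1=0)
t=2: δ = [1.157e-03, 1.929e-03, 5.144e-04]  ψ = [2, 2, 2]  (obs o_2=4)
t=3: δ = [6.698e-05, 1.072e-04, 1.929e-04]  ψ = [1, 1, 0]  (obs o_3=0)
t=4: δ = [1.206e-05, 2.009e-05, 5.358e-06]  ψ = [2, 2, 2]  (obs o_4=4)
t=5: δ = [2.791e-06, 1.116e-06, 5.023e-07]  ψ = [1, 1, 0]  (obs o_5=3)
backtrack: best end state = 0; path = [0, 2, 0, 2, 1, 0]

path = [0, 2, 0, 2, 1, 0]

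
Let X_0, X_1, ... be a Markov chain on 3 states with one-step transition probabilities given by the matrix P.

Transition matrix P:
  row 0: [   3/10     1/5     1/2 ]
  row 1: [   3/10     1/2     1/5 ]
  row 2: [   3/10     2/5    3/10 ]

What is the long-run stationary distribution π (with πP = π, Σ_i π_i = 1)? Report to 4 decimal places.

Balance equations π_j = Σ_i π_i·P[i][j]:
  π_0 = 3/10·π_0 + 3/10·π_1 + 3/10·π_2
  π_1 = 1/5·π_0 + 1/2·π_1 + 2/5·π_2
  normalize: π_0 + π_1 + π_2 = 1
Solving the linear system gives exactly π = [3/10, 17/45, 29/90].

π = [0.3000, 0.3778, 0.3222]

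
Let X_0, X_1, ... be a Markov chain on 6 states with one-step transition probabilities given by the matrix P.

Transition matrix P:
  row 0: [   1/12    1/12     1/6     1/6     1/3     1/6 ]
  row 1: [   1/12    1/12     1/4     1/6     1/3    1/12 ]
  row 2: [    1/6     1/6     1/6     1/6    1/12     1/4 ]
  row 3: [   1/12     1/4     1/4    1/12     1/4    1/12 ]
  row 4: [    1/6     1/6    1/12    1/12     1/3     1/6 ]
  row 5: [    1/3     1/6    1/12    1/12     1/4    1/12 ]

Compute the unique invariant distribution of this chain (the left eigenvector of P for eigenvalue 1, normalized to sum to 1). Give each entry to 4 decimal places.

Balance equations π_j = Σ_i π_i·P[i][j]:
  π_0 = 1/12·π_0 + 1/12·π_1 + 1/6·π_2 + 1/12·π_3 + 1/6·π_4 + 1/3·π_5
  π_1 = 1/12·π_0 + 1/12·π_1 + 1/6·π_2 + 1/4·π_3 + 1/6·π_4 + 1/6·π_5
  π_2 = 1/6·π_0 + 1/4·π_1 + 1/6·π_2 + 1/4·π_3 + 1/12·π_4 + 1/12·π_5
  π_3 = 1/6·π_0 + 1/6·π_1 + 1/6·π_2 + 1/12·π_3 + 1/12·π_4 + 1/12·π_5
  π_4 = 1/3·π_0 + 1/3·π_1 + 1/12·π_2 + 1/4·π_3 + 1/3·π_4 + 1/4·π_5
  normalize: π_0 + π_1 + π_2 + π_3 + π_4 + π_5 = 1
Solving the linear system gives exactly π = [21985/141737, 21442/141737, 21920/141737, 17257/141737, 38618/141737, 20515/141737].

π = [0.1551, 0.1513, 0.1547, 0.1218, 0.2725, 0.1447]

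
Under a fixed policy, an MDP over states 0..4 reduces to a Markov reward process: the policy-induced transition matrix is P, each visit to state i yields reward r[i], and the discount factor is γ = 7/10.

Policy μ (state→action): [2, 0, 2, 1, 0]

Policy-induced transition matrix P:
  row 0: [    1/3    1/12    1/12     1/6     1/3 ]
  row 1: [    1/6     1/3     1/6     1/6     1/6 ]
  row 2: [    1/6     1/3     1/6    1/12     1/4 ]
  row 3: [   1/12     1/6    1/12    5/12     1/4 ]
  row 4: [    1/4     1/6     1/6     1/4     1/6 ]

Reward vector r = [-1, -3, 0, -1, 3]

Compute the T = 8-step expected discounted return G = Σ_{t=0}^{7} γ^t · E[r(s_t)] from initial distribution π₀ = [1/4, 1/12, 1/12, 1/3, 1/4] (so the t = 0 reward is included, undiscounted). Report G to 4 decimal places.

t=0: π = [0.2500, 0.0833, 0.0833, 0.3333, 0.2500], E[r] = -0.0833, γ^t·E[r] = -0.083333, running G = -0.083333
t=1: π = [0.2014, 0.1736, 0.1181, 0.2639, 0.2431], E[r] = -0.2569, γ^t·E[r] = -0.179861, running G = -0.263194
t=2: π = [0.1985, 0.1985, 0.1279, 0.2431, 0.2321], E[r] = -0.3409, γ^t·E[r] = -0.167020, running G = -0.430214
t=3: π = [0.1988, 0.2045, 0.1299, 0.2361, 0.2307], E[r] = -0.3565, γ^t·E[r] = -0.122290, running G = -0.552504
t=4: π = [0.1994, 0.2058, 0.1304, 0.2341, 0.2303], E[r] = -0.3600, γ^t·E[r] = -0.086441, running G = -0.638945
t=5: π = [0.1996, 0.2061, 0.1305, 0.2335, 0.2303], E[r] = -0.3606, γ^t·E[r] = -0.060601, running G = -0.699547
t=6: π = [0.1997, 0.2061, 0.1306, 0.2334, 0.2303], E[r] = -0.3606, γ^t·E[r] = -0.042429, running G = -0.741975
t=7: π = [0.1997, 0.2061, 0.1306, 0.2333, 0.2303], E[r] = -0.3606, γ^t·E[r] = -0.029700, running G = -0.771675

G = -0.7717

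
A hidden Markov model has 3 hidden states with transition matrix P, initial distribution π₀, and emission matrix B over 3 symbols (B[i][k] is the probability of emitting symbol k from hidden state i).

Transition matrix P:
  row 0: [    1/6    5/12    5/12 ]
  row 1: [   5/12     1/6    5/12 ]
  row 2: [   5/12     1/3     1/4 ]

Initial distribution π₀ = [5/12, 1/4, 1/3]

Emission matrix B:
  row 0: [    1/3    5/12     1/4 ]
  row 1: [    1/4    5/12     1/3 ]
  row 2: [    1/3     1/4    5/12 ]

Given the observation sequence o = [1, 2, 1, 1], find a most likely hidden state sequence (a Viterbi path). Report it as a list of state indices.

path = [0, 2, 0, 1]

t=0: δ = [1.736e-01, 1.042e-01, 8.333e-02]  (obs o_0=1)
t=1: δ = [1.085e-02, 2.411e-02, 3.014e-02]  ψ = [1, 0, 0]  (obs o_1=2)
t=2: δ = [5.233e-03, 4.186e-03, 2.512e-03]  ψ = [2, 2, 1]  (obs o_2=1)
t=3: δ = [7.268e-04, 9.085e-04, 5.451e-04]  ψ = [1, 0, 0]  (obs o_3=1)
backtrack: best end state = 1; path = [0, 2, 0, 1]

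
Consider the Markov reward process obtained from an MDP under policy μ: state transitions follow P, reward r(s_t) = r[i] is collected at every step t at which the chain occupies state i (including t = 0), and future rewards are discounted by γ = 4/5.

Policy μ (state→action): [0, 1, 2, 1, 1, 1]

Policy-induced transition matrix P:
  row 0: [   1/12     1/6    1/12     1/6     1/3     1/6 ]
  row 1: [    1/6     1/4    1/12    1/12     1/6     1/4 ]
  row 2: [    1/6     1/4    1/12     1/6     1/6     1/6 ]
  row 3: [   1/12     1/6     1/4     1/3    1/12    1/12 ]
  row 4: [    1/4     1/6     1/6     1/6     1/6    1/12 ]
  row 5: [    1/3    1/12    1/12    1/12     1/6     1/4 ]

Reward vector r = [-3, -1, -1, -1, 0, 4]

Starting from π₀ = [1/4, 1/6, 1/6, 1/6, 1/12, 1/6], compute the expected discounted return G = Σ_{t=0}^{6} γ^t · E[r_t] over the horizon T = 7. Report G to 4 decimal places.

t=0: π = [0.2500, 0.1667, 0.1667, 0.1667, 0.0833, 0.1667], E[r] = -0.5833, γ^t·E[r] = -0.583333, running G = -0.583333
t=1: π = [0.1667, 0.1806, 0.1181, 0.1667, 0.1944, 0.1736], E[r] = -0.2708, γ^t·E[r] = -0.216667, running G = -0.800000
t=2: π = [0.1840, 0.1771, 0.1273, 0.1649, 0.1806, 0.1661], E[r] = -0.3571, γ^t·E[r] = -0.228519, running G = -1.028519
t=3: π = [0.1803, 0.1782, 0.1259, 0.1656, 0.1836, 0.1665], E[r] = -0.3447, γ^t·E[r] = -0.176469, running G = -1.204988
t=4: π = [0.1809, 0.1781, 0.1262, 0.1655, 0.1829, 0.1663], E[r] = -0.3474, γ^t·E[r] = -0.142291, running G = -1.347279
t=5: π = [0.1808, 0.1782, 0.1262, 0.1656, 0.1830, 0.1663], E[r] = -0.3468, γ^t·E[r] = -0.113653, running G = -1.460932
t=6: π = [0.1808, 0.1782, 0.1262, 0.1656, 0.1830, 0.1663], E[r] = -0.3469, γ^t·E[r] = -0.090945, running G = -1.551877

G = -1.5519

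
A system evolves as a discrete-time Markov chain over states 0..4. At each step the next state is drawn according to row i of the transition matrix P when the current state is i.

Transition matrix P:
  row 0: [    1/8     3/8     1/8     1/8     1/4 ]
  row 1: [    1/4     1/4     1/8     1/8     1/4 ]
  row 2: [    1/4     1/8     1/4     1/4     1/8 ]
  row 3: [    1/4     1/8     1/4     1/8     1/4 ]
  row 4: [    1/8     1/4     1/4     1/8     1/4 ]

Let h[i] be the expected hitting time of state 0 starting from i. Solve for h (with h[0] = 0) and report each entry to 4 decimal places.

h = [0.0000, 4.5082, 4.4277, 4.4981, 5.0616]

First-step conditioning: h[0] = 0; for i ≠ 0, h[i] = 1 + Σ_k P[i][k]·h[k].
  h[1] = 1 + 1/4·h[1] + 1/8·h[2] + 1/8·h[3] + 1/4·h[4]
  h[2] = 1 + 1/8·h[1] + 1/4·h[2] + 1/4·h[3] + 1/8·h[4]
  h[3] = 1 + 1/8·h[1] + 1/4·h[2] + 1/8·h[3] + 1/4·h[4]
  h[4] = 1 + 1/4·h[1] + 1/4·h[2] + 1/8·h[3] + 1/4·h[4]
Solving the 4×4 linear system over states ≠ 0 gives exactly h = [0, 3584/795, 704/159, 1192/265, 4024/795] (h[0] = 0 is the target).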